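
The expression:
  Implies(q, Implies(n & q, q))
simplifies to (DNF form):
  True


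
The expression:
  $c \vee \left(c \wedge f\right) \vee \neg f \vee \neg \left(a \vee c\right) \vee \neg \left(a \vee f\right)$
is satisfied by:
  {c: True, a: False, f: False}
  {c: False, a: False, f: False}
  {f: True, c: True, a: False}
  {f: True, c: False, a: False}
  {a: True, c: True, f: False}
  {a: True, c: False, f: False}
  {a: True, f: True, c: True}


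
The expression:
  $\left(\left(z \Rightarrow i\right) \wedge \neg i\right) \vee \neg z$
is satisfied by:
  {z: False}


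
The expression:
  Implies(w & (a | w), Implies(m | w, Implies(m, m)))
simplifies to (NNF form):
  True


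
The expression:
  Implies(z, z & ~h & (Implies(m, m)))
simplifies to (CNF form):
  ~h | ~z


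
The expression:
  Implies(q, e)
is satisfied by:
  {e: True, q: False}
  {q: False, e: False}
  {q: True, e: True}


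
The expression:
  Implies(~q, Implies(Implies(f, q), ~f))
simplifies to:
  True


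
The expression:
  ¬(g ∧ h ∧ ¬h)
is always true.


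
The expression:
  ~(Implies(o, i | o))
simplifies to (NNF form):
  False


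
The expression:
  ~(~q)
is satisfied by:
  {q: True}


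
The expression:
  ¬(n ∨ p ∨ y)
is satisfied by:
  {n: False, y: False, p: False}


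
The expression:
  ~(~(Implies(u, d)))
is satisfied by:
  {d: True, u: False}
  {u: False, d: False}
  {u: True, d: True}


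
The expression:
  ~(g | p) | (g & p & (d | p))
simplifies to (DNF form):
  (g & p) | (~g & ~p)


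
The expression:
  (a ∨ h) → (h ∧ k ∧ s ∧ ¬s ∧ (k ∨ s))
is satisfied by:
  {h: False, a: False}


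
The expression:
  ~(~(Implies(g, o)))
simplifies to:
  o | ~g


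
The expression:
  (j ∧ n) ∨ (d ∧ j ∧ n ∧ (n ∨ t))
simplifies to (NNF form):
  j ∧ n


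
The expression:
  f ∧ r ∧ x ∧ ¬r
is never true.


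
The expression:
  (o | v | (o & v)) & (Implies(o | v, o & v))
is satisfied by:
  {o: True, v: True}


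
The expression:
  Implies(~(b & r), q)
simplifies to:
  q | (b & r)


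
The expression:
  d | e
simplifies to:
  d | e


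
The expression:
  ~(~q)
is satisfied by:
  {q: True}


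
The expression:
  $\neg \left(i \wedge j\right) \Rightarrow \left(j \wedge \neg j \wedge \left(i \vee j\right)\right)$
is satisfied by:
  {i: True, j: True}


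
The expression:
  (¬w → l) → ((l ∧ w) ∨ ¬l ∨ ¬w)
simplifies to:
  True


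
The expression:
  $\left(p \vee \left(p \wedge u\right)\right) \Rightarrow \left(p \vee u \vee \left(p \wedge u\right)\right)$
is always true.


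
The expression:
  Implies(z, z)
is always true.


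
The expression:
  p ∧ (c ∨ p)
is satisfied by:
  {p: True}


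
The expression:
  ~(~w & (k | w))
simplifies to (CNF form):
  w | ~k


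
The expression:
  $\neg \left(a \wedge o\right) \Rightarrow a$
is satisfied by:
  {a: True}


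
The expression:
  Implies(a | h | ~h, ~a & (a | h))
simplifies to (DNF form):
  h & ~a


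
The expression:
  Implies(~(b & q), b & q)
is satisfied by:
  {b: True, q: True}


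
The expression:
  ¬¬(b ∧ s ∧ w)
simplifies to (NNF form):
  b ∧ s ∧ w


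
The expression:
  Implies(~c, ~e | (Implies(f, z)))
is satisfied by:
  {z: True, c: True, e: False, f: False}
  {z: True, e: False, c: False, f: False}
  {c: True, z: False, e: False, f: False}
  {z: False, e: False, c: False, f: False}
  {f: True, z: True, c: True, e: False}
  {f: True, z: True, e: False, c: False}
  {f: True, c: True, z: False, e: False}
  {f: True, z: False, e: False, c: False}
  {z: True, e: True, c: True, f: False}
  {z: True, e: True, f: False, c: False}
  {e: True, c: True, f: False, z: False}
  {e: True, f: False, c: False, z: False}
  {z: True, e: True, f: True, c: True}
  {z: True, e: True, f: True, c: False}
  {e: True, f: True, c: True, z: False}


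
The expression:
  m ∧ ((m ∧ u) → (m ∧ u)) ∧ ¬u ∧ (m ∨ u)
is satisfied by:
  {m: True, u: False}


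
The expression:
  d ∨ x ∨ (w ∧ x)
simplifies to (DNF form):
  d ∨ x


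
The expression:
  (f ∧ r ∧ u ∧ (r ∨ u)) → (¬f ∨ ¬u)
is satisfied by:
  {u: False, r: False, f: False}
  {f: True, u: False, r: False}
  {r: True, u: False, f: False}
  {f: True, r: True, u: False}
  {u: True, f: False, r: False}
  {f: True, u: True, r: False}
  {r: True, u: True, f: False}


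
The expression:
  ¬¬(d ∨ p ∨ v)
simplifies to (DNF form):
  d ∨ p ∨ v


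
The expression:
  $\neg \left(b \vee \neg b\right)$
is never true.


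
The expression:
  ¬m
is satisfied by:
  {m: False}


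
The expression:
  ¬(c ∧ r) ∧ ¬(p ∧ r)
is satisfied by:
  {p: False, r: False, c: False}
  {c: True, p: False, r: False}
  {p: True, c: False, r: False}
  {c: True, p: True, r: False}
  {r: True, c: False, p: False}


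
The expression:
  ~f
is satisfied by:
  {f: False}


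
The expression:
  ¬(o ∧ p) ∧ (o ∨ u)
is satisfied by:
  {u: True, p: False, o: False}
  {o: True, u: True, p: False}
  {o: True, p: False, u: False}
  {u: True, p: True, o: False}


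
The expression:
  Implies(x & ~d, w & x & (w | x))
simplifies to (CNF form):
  d | w | ~x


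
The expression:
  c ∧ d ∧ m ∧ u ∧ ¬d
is never true.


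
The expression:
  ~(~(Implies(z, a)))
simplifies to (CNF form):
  a | ~z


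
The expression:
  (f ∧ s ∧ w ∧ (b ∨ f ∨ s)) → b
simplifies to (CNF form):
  b ∨ ¬f ∨ ¬s ∨ ¬w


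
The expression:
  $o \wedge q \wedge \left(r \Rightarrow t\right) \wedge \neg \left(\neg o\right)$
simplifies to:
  $o \wedge q \wedge \left(t \vee \neg r\right)$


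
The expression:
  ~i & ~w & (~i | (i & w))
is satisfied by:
  {i: False, w: False}


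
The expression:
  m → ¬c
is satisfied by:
  {m: False, c: False}
  {c: True, m: False}
  {m: True, c: False}


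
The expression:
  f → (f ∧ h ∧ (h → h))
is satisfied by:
  {h: True, f: False}
  {f: False, h: False}
  {f: True, h: True}


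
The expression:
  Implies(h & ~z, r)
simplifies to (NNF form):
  r | z | ~h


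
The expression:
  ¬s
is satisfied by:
  {s: False}


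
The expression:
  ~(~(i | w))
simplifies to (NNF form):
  i | w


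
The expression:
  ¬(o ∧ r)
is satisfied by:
  {o: False, r: False}
  {r: True, o: False}
  {o: True, r: False}


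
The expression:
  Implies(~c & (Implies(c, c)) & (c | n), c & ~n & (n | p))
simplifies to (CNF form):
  c | ~n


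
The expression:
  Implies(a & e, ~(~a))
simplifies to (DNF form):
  True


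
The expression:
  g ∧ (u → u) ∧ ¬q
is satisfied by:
  {g: True, q: False}


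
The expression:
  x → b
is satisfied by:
  {b: True, x: False}
  {x: False, b: False}
  {x: True, b: True}


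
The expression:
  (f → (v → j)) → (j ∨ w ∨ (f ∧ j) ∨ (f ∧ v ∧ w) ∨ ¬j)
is always true.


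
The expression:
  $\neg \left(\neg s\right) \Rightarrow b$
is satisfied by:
  {b: True, s: False}
  {s: False, b: False}
  {s: True, b: True}


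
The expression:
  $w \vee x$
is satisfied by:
  {x: True, w: True}
  {x: True, w: False}
  {w: True, x: False}


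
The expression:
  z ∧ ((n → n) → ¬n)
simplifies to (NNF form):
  z ∧ ¬n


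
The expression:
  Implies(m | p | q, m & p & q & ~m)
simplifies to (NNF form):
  ~m & ~p & ~q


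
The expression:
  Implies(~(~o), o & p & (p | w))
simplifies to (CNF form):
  p | ~o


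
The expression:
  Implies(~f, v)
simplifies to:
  f | v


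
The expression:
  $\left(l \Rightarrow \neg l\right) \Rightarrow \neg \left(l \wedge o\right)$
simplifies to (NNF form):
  $\text{True}$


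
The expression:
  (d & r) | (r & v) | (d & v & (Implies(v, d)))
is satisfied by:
  {r: True, d: True, v: True}
  {r: True, d: True, v: False}
  {r: True, v: True, d: False}
  {d: True, v: True, r: False}


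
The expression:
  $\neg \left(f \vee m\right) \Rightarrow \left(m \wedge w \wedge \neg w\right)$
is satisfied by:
  {m: True, f: True}
  {m: True, f: False}
  {f: True, m: False}


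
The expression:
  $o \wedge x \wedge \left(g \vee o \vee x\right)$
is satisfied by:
  {x: True, o: True}


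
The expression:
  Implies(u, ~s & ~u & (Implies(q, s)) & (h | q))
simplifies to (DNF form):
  ~u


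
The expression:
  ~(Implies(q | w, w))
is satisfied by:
  {q: True, w: False}


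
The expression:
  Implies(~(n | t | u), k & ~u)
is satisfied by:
  {t: True, n: True, k: True, u: True}
  {t: True, n: True, k: True, u: False}
  {t: True, n: True, u: True, k: False}
  {t: True, n: True, u: False, k: False}
  {t: True, k: True, u: True, n: False}
  {t: True, k: True, u: False, n: False}
  {t: True, k: False, u: True, n: False}
  {t: True, k: False, u: False, n: False}
  {n: True, k: True, u: True, t: False}
  {n: True, k: True, u: False, t: False}
  {n: True, u: True, k: False, t: False}
  {n: True, u: False, k: False, t: False}
  {k: True, u: True, n: False, t: False}
  {k: True, n: False, u: False, t: False}
  {u: True, n: False, k: False, t: False}


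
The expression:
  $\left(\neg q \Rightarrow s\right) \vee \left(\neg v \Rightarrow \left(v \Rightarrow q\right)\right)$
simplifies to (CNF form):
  $\text{True}$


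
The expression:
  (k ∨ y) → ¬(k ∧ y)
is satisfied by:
  {k: False, y: False}
  {y: True, k: False}
  {k: True, y: False}


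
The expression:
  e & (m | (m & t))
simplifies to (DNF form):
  e & m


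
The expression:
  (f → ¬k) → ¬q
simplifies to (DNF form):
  (f ∧ k) ∨ ¬q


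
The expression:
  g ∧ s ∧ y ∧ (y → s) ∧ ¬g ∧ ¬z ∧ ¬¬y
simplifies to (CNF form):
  False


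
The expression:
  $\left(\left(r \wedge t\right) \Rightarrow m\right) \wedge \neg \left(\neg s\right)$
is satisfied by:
  {m: True, s: True, t: False, r: False}
  {s: True, m: False, t: False, r: False}
  {r: True, m: True, s: True, t: False}
  {r: True, s: True, m: False, t: False}
  {m: True, t: True, s: True, r: False}
  {t: True, s: True, r: False, m: False}
  {r: True, t: True, s: True, m: True}


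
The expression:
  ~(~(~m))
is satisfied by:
  {m: False}


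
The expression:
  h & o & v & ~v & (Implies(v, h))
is never true.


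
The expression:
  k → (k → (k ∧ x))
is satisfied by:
  {x: True, k: False}
  {k: False, x: False}
  {k: True, x: True}


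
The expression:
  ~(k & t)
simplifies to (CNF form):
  ~k | ~t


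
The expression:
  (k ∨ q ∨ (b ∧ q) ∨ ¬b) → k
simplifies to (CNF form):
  (b ∨ k) ∧ (k ∨ ¬q)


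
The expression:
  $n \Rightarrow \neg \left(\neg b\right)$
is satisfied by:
  {b: True, n: False}
  {n: False, b: False}
  {n: True, b: True}


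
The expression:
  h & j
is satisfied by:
  {h: True, j: True}


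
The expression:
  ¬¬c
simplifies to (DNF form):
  c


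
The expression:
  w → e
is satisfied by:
  {e: True, w: False}
  {w: False, e: False}
  {w: True, e: True}


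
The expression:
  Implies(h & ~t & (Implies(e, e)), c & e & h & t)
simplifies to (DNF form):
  t | ~h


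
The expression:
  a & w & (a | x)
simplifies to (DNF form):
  a & w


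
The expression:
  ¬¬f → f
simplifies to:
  True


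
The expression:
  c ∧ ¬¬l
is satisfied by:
  {c: True, l: True}


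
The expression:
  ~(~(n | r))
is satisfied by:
  {r: True, n: True}
  {r: True, n: False}
  {n: True, r: False}


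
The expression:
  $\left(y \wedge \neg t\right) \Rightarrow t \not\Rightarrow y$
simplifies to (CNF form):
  $t \vee \neg y$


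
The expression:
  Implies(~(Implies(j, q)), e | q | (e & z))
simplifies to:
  e | q | ~j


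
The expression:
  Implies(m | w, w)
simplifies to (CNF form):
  w | ~m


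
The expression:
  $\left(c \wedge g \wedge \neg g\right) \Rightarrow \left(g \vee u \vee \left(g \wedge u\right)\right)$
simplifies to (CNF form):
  $\text{True}$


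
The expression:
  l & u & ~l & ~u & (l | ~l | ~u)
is never true.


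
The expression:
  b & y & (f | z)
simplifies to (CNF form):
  b & y & (f | z)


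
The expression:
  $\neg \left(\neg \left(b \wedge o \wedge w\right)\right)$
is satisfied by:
  {w: True, b: True, o: True}


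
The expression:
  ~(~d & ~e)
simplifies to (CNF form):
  d | e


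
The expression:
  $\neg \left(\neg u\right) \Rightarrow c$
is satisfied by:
  {c: True, u: False}
  {u: False, c: False}
  {u: True, c: True}


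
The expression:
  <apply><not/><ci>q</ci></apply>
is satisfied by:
  {q: False}


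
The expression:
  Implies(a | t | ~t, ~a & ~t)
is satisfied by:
  {t: False, a: False}


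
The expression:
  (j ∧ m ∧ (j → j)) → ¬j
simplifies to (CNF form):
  ¬j ∨ ¬m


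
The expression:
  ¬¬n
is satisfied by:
  {n: True}


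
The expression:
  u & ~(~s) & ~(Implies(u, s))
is never true.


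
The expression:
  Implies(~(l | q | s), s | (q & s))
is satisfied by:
  {q: True, l: True, s: True}
  {q: True, l: True, s: False}
  {q: True, s: True, l: False}
  {q: True, s: False, l: False}
  {l: True, s: True, q: False}
  {l: True, s: False, q: False}
  {s: True, l: False, q: False}


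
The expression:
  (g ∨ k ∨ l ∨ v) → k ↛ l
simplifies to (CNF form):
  ¬l ∧ (k ∨ ¬g) ∧ (k ∨ ¬v)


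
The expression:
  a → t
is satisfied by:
  {t: True, a: False}
  {a: False, t: False}
  {a: True, t: True}


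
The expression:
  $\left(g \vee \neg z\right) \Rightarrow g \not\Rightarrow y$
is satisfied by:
  {z: True, y: False, g: False}
  {g: True, z: True, y: False}
  {g: True, z: False, y: False}
  {y: True, z: True, g: False}


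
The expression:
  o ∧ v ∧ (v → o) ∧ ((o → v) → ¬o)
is never true.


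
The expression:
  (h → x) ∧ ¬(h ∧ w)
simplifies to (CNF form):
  (x ∨ ¬h) ∧ (¬h ∨ ¬w)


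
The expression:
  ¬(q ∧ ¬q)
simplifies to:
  True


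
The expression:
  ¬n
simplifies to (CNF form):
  ¬n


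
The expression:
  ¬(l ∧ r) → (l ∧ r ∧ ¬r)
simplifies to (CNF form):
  l ∧ r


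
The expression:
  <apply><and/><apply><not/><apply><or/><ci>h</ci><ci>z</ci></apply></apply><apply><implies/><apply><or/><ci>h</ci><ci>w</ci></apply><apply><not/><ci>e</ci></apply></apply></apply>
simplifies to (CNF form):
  <apply><and/><apply><not/><ci>h</ci></apply><apply><not/><ci>z</ci></apply><apply><or/><apply><not/><ci>e</ci></apply><apply><not/><ci>w</ci></apply></apply></apply>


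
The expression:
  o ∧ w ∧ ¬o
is never true.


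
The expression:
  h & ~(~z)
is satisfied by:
  {h: True, z: True}


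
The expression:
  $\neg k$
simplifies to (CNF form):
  $\neg k$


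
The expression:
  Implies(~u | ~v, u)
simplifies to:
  u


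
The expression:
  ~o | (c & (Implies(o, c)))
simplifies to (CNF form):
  c | ~o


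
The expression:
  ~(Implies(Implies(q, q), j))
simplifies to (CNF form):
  ~j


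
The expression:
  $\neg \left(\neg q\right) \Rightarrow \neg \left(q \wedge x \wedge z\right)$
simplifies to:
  $\neg q \vee \neg x \vee \neg z$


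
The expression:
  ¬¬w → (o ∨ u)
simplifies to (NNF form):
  o ∨ u ∨ ¬w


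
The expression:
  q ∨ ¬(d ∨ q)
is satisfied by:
  {q: True, d: False}
  {d: False, q: False}
  {d: True, q: True}


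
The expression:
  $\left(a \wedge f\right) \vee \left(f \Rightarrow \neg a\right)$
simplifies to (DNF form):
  $\text{True}$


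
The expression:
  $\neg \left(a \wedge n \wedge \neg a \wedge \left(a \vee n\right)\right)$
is always true.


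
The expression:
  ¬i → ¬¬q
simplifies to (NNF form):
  i ∨ q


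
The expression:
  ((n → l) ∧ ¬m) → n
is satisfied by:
  {n: True, m: True}
  {n: True, m: False}
  {m: True, n: False}


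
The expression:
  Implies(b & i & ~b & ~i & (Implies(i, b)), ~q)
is always true.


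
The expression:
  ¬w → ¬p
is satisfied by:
  {w: True, p: False}
  {p: False, w: False}
  {p: True, w: True}


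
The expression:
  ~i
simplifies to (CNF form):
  ~i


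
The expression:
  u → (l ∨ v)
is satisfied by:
  {v: True, l: True, u: False}
  {v: True, u: False, l: False}
  {l: True, u: False, v: False}
  {l: False, u: False, v: False}
  {v: True, l: True, u: True}
  {v: True, u: True, l: False}
  {l: True, u: True, v: False}


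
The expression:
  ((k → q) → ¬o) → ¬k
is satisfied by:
  {o: True, q: True, k: False}
  {o: True, q: False, k: False}
  {q: True, o: False, k: False}
  {o: False, q: False, k: False}
  {o: True, k: True, q: True}


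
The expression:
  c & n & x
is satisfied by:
  {c: True, x: True, n: True}


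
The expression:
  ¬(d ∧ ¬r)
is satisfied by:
  {r: True, d: False}
  {d: False, r: False}
  {d: True, r: True}


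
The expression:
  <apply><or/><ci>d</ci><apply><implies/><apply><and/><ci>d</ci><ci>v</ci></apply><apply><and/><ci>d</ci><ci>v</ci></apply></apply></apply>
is always true.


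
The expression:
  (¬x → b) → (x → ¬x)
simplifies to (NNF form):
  ¬x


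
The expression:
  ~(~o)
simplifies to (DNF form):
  o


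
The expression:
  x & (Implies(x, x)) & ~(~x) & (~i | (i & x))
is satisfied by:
  {x: True}


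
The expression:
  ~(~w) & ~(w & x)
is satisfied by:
  {w: True, x: False}


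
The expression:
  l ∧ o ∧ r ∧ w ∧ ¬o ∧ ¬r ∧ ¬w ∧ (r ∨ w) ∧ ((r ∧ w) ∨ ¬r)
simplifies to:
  False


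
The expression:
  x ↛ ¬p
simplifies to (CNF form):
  p ∧ x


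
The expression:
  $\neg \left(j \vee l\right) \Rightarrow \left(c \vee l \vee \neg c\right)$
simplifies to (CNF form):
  $\text{True}$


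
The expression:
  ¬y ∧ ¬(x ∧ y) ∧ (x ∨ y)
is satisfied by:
  {x: True, y: False}


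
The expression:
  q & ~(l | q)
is never true.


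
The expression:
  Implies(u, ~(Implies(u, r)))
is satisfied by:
  {u: False, r: False}
  {r: True, u: False}
  {u: True, r: False}


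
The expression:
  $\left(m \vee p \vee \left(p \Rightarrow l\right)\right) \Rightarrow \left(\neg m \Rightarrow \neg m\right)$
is always true.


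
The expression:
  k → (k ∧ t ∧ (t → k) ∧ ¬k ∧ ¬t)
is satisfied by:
  {k: False}


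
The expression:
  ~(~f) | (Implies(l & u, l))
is always true.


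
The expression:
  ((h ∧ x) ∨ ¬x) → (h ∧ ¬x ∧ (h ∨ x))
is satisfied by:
  {x: True, h: False}
  {h: True, x: False}


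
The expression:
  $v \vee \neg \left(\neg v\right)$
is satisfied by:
  {v: True}


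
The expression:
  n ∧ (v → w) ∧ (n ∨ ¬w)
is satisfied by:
  {w: True, n: True, v: False}
  {n: True, v: False, w: False}
  {w: True, v: True, n: True}


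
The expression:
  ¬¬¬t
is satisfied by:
  {t: False}


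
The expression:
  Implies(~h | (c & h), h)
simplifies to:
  h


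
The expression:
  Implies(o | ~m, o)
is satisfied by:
  {o: True, m: True}
  {o: True, m: False}
  {m: True, o: False}


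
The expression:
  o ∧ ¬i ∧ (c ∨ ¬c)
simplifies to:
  o ∧ ¬i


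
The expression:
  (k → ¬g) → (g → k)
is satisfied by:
  {k: True, g: False}
  {g: False, k: False}
  {g: True, k: True}


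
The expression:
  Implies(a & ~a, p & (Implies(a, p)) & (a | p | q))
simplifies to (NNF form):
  True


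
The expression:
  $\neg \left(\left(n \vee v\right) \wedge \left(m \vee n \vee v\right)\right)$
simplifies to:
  $\neg n \wedge \neg v$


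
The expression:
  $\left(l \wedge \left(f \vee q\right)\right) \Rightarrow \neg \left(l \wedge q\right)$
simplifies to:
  $\neg l \vee \neg q$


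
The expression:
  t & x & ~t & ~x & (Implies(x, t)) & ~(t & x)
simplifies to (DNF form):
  False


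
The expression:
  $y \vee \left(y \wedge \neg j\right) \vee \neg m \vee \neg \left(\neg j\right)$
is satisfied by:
  {y: True, j: True, m: False}
  {y: True, j: False, m: False}
  {j: True, y: False, m: False}
  {y: False, j: False, m: False}
  {y: True, m: True, j: True}
  {y: True, m: True, j: False}
  {m: True, j: True, y: False}


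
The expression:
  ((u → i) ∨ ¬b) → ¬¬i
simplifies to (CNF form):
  (b ∨ i) ∧ (i ∨ u)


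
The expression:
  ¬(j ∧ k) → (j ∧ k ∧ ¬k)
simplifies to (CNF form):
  j ∧ k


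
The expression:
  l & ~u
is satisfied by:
  {l: True, u: False}


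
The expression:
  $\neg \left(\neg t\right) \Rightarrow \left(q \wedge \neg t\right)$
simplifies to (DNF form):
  $\neg t$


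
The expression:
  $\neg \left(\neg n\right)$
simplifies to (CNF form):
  $n$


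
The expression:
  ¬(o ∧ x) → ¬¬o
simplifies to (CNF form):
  o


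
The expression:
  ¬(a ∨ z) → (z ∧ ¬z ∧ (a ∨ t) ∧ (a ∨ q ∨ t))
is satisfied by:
  {a: True, z: True}
  {a: True, z: False}
  {z: True, a: False}


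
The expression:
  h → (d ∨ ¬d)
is always true.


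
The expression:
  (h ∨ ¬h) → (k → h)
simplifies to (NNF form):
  h ∨ ¬k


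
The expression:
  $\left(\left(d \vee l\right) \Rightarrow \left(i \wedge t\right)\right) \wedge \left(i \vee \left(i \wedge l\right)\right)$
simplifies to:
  $i \wedge \left(t \vee \neg d\right) \wedge \left(t \vee \neg l\right)$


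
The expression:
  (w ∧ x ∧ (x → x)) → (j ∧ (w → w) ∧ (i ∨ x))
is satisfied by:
  {j: True, w: False, x: False}
  {w: False, x: False, j: False}
  {j: True, x: True, w: False}
  {x: True, w: False, j: False}
  {j: True, w: True, x: False}
  {w: True, j: False, x: False}
  {j: True, x: True, w: True}


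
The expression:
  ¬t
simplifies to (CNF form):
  ¬t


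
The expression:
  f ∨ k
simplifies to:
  f ∨ k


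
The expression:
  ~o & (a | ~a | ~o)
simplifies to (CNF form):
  ~o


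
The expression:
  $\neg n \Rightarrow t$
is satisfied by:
  {n: True, t: True}
  {n: True, t: False}
  {t: True, n: False}


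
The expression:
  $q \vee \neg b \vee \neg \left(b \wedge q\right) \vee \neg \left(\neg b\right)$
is always true.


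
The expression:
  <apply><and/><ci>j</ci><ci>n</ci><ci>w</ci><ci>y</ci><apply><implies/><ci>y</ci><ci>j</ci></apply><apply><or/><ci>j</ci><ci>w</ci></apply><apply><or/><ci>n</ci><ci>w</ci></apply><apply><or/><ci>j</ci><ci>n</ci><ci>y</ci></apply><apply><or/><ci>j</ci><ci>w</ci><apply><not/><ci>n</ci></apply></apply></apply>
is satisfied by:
  {j: True, w: True, y: True, n: True}


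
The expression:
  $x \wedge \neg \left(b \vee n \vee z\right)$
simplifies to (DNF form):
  $x \wedge \neg b \wedge \neg n \wedge \neg z$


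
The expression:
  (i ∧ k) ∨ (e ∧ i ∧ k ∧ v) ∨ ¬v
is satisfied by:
  {i: True, k: True, v: False}
  {i: True, k: False, v: False}
  {k: True, i: False, v: False}
  {i: False, k: False, v: False}
  {i: True, v: True, k: True}


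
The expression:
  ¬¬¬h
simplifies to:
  ¬h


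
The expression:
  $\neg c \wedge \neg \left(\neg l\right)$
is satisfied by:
  {l: True, c: False}


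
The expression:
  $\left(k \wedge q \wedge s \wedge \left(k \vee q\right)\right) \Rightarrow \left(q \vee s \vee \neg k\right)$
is always true.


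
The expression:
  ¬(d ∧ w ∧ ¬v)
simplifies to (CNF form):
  v ∨ ¬d ∨ ¬w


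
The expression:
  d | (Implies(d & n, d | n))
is always true.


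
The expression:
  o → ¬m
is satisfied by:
  {m: False, o: False}
  {o: True, m: False}
  {m: True, o: False}


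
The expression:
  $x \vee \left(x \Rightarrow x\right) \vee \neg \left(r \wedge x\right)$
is always true.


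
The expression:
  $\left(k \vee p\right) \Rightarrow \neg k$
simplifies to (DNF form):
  $\neg k$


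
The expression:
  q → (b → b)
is always true.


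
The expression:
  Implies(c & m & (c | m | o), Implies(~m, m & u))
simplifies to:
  True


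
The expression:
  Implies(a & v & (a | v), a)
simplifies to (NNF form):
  True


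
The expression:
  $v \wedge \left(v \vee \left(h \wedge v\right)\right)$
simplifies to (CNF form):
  $v$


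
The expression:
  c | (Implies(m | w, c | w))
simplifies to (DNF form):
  c | w | ~m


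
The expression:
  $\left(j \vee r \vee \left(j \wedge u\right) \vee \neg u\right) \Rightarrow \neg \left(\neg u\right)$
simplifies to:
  $u$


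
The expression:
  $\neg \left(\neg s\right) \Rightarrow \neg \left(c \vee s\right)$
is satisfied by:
  {s: False}


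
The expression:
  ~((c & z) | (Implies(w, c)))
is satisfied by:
  {w: True, c: False}


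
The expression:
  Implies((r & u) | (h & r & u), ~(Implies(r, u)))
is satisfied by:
  {u: False, r: False}
  {r: True, u: False}
  {u: True, r: False}


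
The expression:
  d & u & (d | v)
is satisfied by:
  {u: True, d: True}


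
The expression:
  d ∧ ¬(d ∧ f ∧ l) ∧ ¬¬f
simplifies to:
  d ∧ f ∧ ¬l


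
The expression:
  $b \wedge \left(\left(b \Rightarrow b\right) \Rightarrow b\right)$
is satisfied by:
  {b: True}


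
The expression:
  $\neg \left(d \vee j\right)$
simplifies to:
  $\neg d \wedge \neg j$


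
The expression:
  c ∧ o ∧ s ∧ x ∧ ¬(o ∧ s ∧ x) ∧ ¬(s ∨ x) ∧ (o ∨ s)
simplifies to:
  False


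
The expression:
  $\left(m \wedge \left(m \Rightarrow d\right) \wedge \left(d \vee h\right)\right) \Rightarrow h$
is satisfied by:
  {h: True, m: False, d: False}
  {m: False, d: False, h: False}
  {h: True, d: True, m: False}
  {d: True, m: False, h: False}
  {h: True, m: True, d: False}
  {m: True, h: False, d: False}
  {h: True, d: True, m: True}


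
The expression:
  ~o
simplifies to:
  ~o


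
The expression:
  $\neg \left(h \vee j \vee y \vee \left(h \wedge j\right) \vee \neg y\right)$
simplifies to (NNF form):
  $\text{False}$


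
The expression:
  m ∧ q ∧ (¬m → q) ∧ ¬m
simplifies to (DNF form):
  False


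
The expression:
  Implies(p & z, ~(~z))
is always true.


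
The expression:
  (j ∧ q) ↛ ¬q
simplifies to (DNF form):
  j ∧ q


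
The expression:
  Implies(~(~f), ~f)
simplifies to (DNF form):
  ~f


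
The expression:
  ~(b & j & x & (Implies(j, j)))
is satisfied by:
  {x: False, b: False, j: False}
  {j: True, x: False, b: False}
  {b: True, x: False, j: False}
  {j: True, b: True, x: False}
  {x: True, j: False, b: False}
  {j: True, x: True, b: False}
  {b: True, x: True, j: False}


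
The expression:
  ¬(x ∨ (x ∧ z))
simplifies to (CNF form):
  ¬x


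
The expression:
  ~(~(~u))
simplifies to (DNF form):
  ~u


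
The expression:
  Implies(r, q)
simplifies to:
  q | ~r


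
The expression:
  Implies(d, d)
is always true.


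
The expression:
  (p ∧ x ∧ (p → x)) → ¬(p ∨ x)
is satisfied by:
  {p: False, x: False}
  {x: True, p: False}
  {p: True, x: False}


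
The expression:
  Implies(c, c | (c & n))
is always true.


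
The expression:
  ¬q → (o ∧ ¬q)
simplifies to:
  o ∨ q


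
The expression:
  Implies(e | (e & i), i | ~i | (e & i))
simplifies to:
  True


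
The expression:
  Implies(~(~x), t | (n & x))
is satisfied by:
  {n: True, t: True, x: False}
  {n: True, t: False, x: False}
  {t: True, n: False, x: False}
  {n: False, t: False, x: False}
  {n: True, x: True, t: True}
  {n: True, x: True, t: False}
  {x: True, t: True, n: False}


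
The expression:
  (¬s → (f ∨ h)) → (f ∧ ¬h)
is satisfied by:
  {f: True, s: False, h: False}
  {s: False, h: False, f: False}
  {f: True, s: True, h: False}


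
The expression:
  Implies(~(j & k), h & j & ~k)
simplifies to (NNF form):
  j & (h | k)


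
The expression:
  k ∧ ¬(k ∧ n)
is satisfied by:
  {k: True, n: False}


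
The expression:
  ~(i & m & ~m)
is always true.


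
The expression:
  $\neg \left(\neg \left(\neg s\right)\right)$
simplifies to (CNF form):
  $\neg s$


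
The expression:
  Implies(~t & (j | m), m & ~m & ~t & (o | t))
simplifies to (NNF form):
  t | (~j & ~m)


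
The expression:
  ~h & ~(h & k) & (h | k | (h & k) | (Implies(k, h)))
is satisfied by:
  {h: False}


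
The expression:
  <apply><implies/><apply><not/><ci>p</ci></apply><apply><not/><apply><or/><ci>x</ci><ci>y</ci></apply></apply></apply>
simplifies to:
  <apply><or/><ci>p</ci><apply><and/><apply><not/><ci>x</ci></apply><apply><not/><ci>y</ci></apply></apply></apply>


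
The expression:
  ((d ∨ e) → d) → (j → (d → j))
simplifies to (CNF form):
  True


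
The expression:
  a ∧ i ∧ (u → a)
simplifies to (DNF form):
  a ∧ i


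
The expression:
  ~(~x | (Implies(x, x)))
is never true.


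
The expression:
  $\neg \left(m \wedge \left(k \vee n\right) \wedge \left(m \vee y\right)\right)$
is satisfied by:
  {n: False, m: False, k: False}
  {k: True, n: False, m: False}
  {n: True, k: False, m: False}
  {k: True, n: True, m: False}
  {m: True, k: False, n: False}


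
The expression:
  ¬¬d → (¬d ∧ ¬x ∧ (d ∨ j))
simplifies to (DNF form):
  ¬d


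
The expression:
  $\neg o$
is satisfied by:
  {o: False}


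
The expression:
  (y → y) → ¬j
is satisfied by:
  {j: False}


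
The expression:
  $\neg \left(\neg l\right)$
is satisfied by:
  {l: True}


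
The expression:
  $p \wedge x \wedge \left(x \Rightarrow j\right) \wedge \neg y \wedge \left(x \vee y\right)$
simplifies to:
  $j \wedge p \wedge x \wedge \neg y$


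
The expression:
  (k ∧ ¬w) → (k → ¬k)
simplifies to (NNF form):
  w ∨ ¬k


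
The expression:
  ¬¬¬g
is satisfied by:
  {g: False}


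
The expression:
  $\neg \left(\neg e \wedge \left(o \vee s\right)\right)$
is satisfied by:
  {e: True, o: False, s: False}
  {e: True, s: True, o: False}
  {e: True, o: True, s: False}
  {e: True, s: True, o: True}
  {s: False, o: False, e: False}


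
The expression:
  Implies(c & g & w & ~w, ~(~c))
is always true.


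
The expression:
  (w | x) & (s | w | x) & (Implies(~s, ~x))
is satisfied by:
  {s: True, w: True, x: False}
  {w: True, x: False, s: False}
  {x: True, s: True, w: True}
  {x: True, s: True, w: False}


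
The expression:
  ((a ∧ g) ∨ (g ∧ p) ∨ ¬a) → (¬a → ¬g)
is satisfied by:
  {a: True, g: False}
  {g: False, a: False}
  {g: True, a: True}


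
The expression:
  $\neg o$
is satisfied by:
  {o: False}


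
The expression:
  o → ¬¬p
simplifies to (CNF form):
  p ∨ ¬o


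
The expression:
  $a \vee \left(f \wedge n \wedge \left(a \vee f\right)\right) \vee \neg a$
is always true.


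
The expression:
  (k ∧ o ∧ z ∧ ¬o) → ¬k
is always true.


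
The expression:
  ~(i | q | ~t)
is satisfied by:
  {t: True, q: False, i: False}


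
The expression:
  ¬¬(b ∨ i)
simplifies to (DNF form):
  b ∨ i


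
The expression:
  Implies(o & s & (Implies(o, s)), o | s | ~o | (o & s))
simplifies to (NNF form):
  True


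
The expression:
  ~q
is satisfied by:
  {q: False}


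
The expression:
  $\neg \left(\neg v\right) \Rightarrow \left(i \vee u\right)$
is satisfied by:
  {i: True, u: True, v: False}
  {i: True, v: False, u: False}
  {u: True, v: False, i: False}
  {u: False, v: False, i: False}
  {i: True, u: True, v: True}
  {i: True, v: True, u: False}
  {u: True, v: True, i: False}


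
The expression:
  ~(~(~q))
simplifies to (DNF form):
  ~q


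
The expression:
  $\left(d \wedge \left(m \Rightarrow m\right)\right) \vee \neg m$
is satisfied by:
  {d: True, m: False}
  {m: False, d: False}
  {m: True, d: True}


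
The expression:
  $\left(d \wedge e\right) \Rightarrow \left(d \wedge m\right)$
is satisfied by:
  {m: True, e: False, d: False}
  {e: False, d: False, m: False}
  {d: True, m: True, e: False}
  {d: True, e: False, m: False}
  {m: True, e: True, d: False}
  {e: True, m: False, d: False}
  {d: True, e: True, m: True}


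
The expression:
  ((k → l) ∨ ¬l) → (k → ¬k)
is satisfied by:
  {k: False}


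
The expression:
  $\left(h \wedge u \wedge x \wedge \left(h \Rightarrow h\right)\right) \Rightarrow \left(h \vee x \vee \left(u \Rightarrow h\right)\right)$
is always true.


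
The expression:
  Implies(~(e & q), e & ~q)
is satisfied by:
  {e: True}


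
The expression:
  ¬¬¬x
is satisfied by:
  {x: False}


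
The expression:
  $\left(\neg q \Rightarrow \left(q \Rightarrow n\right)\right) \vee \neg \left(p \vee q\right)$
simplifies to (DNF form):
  $\text{True}$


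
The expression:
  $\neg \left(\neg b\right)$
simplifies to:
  $b$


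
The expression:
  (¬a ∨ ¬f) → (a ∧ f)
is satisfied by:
  {a: True, f: True}


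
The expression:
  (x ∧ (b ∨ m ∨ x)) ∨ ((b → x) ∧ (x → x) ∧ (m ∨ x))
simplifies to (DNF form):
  x ∨ (m ∧ ¬b)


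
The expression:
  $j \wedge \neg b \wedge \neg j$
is never true.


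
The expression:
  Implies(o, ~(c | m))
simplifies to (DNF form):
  ~o | (~c & ~m)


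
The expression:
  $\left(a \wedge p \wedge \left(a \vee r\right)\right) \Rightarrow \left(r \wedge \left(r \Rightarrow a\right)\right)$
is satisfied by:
  {r: True, p: False, a: False}
  {p: False, a: False, r: False}
  {r: True, a: True, p: False}
  {a: True, p: False, r: False}
  {r: True, p: True, a: False}
  {p: True, r: False, a: False}
  {r: True, a: True, p: True}


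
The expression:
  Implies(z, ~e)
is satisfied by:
  {e: False, z: False}
  {z: True, e: False}
  {e: True, z: False}


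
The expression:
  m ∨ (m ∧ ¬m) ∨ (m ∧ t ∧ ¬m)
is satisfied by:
  {m: True}


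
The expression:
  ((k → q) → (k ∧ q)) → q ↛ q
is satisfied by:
  {k: False}


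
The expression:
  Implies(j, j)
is always true.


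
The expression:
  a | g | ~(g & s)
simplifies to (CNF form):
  True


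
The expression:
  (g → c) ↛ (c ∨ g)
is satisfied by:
  {g: False, c: False}


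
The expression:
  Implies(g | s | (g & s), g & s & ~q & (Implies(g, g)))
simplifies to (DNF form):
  (s & ~s) | (~g & ~s) | (g & s & ~q) | (g & s & ~s) | (g & ~g & ~q) | (g & ~g & ~s) | (s & ~q & ~s) | (~g & ~q & ~s)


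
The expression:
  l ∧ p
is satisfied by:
  {p: True, l: True}


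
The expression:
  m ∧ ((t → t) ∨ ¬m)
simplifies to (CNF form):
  m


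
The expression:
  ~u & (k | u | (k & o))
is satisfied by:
  {k: True, u: False}


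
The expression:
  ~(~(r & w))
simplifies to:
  r & w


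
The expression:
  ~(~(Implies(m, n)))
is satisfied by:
  {n: True, m: False}
  {m: False, n: False}
  {m: True, n: True}


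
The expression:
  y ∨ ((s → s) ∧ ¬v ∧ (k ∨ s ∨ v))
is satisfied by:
  {y: True, k: True, s: True, v: False}
  {y: True, k: True, v: False, s: False}
  {y: True, s: True, v: False, k: False}
  {y: True, v: False, s: False, k: False}
  {y: True, k: True, v: True, s: True}
  {y: True, k: True, v: True, s: False}
  {y: True, v: True, s: True, k: False}
  {y: True, v: True, s: False, k: False}
  {s: True, k: True, v: False, y: False}
  {k: True, v: False, s: False, y: False}
  {s: True, k: False, v: False, y: False}


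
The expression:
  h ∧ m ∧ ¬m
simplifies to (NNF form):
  False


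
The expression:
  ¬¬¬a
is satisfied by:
  {a: False}


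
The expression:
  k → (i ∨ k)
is always true.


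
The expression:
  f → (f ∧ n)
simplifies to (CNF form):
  n ∨ ¬f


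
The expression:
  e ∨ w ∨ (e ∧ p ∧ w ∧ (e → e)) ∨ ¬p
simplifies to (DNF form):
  e ∨ w ∨ ¬p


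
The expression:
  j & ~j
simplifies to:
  False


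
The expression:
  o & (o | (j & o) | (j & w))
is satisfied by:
  {o: True}


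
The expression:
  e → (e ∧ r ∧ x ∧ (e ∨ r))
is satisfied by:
  {r: True, x: True, e: False}
  {r: True, x: False, e: False}
  {x: True, r: False, e: False}
  {r: False, x: False, e: False}
  {r: True, e: True, x: True}


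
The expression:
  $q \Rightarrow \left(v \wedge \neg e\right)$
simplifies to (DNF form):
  $\left(v \wedge \neg e\right) \vee \neg q$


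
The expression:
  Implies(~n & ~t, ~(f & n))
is always true.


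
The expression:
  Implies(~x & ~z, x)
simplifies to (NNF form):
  x | z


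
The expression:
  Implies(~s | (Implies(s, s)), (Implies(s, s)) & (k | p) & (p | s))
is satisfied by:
  {k: True, p: True, s: True}
  {k: True, p: True, s: False}
  {p: True, s: True, k: False}
  {p: True, s: False, k: False}
  {k: True, s: True, p: False}


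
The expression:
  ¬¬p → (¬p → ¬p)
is always true.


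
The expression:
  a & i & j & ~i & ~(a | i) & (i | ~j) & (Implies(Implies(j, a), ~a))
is never true.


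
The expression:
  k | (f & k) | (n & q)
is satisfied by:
  {k: True, q: True, n: True}
  {k: True, q: True, n: False}
  {k: True, n: True, q: False}
  {k: True, n: False, q: False}
  {q: True, n: True, k: False}


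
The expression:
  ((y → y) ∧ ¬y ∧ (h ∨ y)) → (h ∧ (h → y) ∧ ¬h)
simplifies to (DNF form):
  y ∨ ¬h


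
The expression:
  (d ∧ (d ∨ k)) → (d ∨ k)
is always true.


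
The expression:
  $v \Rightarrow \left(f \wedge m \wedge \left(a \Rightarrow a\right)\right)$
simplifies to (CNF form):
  $\left(f \vee \neg v\right) \wedge \left(m \vee \neg v\right)$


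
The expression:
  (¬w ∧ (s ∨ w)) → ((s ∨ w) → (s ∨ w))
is always true.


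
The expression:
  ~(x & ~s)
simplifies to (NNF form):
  s | ~x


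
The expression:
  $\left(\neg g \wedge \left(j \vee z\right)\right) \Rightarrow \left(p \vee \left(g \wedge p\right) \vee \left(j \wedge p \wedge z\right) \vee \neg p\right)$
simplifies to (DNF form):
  $\text{True}$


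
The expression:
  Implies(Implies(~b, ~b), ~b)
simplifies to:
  ~b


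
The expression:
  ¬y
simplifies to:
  ¬y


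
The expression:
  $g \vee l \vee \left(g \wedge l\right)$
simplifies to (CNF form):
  $g \vee l$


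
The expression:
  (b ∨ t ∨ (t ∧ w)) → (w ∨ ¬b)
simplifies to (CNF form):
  w ∨ ¬b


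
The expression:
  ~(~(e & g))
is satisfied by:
  {e: True, g: True}


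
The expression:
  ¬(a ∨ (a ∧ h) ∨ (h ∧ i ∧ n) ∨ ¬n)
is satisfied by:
  {n: True, h: False, a: False, i: False}
  {i: True, n: True, h: False, a: False}
  {h: True, n: True, i: False, a: False}


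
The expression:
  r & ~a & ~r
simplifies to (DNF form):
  False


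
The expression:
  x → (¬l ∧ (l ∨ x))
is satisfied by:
  {l: False, x: False}
  {x: True, l: False}
  {l: True, x: False}


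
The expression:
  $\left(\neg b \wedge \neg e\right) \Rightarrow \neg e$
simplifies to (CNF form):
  $\text{True}$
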